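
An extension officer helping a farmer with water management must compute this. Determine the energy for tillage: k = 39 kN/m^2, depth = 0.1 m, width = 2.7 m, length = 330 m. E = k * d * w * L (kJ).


E = k * d * w * L
  = 39 * 0.1 * 2.7 * 330
  = 3474.90 kJ


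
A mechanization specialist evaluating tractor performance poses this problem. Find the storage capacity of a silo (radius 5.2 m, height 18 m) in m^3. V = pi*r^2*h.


V = pi * r^2 * h
  = pi * 5.2^2 * 18
  = pi * 27.04 * 18
  = 1529.08 m^3


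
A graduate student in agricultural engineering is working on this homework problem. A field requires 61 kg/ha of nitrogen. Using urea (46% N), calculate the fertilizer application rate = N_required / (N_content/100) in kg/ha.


Rate = N_required / (N_content / 100)
     = 61 / (46 / 100)
     = 61 / 0.46
     = 132.61 kg/ha


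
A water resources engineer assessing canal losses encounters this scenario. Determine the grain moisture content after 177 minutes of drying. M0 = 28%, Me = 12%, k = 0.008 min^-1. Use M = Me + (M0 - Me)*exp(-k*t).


M = Me + (M0 - Me) * e^(-k*t)
  = 12 + (28 - 12) * e^(-0.008*177)
  = 12 + 16 * e^(-1.416)
  = 12 + 16 * 0.24268
  = 12 + 3.8829
  = 15.88%


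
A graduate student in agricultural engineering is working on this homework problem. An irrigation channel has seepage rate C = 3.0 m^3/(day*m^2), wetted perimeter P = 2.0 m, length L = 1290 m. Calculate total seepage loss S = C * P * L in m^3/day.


S = C * P * L
  = 3.0 * 2.0 * 1290
  = 7740 m^3/day


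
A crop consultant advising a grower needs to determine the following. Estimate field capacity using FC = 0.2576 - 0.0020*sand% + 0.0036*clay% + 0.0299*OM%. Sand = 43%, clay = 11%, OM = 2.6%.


FC = 0.2576 - 0.0020*43 + 0.0036*11 + 0.0299*2.6
   = 0.2576 - 0.0860 + 0.0396 + 0.0777
   = 0.2889


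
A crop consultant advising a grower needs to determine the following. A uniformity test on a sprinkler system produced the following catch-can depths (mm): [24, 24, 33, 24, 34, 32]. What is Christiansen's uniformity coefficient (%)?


xbar = 171 / 6 = 28.500
sum|xi - xbar| = 27
CU = 100 * (1 - 27 / (6 * 28.500))
   = 100 * (1 - 0.1579)
   = 84.21%


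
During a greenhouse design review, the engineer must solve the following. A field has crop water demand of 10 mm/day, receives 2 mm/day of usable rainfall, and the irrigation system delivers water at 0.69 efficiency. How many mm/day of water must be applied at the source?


IWR = (ETc - Pe) / Ea
    = (10 - 2) / 0.69
    = 8 / 0.69
    = 11.59 mm/day


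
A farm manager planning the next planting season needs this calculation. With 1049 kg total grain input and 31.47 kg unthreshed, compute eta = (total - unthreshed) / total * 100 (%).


eta = (total - unthreshed) / total * 100
    = (1049 - 31.47) / 1049 * 100
    = 1017.53 / 1049 * 100
    = 97%


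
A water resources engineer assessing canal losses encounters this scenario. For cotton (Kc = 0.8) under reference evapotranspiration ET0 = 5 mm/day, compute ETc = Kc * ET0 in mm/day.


ETc = Kc * ET0
    = 0.8 * 5
    = 4 mm/day


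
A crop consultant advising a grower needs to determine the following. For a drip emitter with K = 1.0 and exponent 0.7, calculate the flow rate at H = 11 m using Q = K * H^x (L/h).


Q = K * H^x
  = 1.0 * 11^0.7
  = 1.0 * 5.3577
  = 5.36 L/h


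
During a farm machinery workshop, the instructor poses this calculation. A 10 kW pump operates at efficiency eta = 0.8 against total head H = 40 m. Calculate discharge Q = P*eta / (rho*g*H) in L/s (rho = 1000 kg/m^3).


Q = (P * 1000 * eta) / (rho * g * H)
  = (10 * 1000 * 0.8) / (1000 * 9.81 * 40)
  = 8000 / 392400
  = 0.02039 m^3/s = 20.39 L/s


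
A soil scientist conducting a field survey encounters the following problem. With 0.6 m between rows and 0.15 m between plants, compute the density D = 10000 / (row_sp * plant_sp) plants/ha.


D = 10000 / (row_sp * plant_sp)
  = 10000 / (0.6 * 0.15)
  = 10000 / 0.0900
  = 111111.11 plants/ha


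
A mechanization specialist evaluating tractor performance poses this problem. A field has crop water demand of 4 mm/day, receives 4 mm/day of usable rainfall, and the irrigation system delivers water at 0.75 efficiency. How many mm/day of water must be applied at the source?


IWR = (ETc - Pe) / Ea
    = (4 - 4) / 0.75
    = 0 / 0.75
    = 0 mm/day


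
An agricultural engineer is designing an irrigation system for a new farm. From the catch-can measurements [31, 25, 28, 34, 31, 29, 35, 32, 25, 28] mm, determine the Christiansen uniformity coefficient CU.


xbar = 298 / 10 = 29.800
sum|xi - xbar| = 28
CU = 100 * (1 - 28 / (10 * 29.800))
   = 100 * (1 - 0.0940)
   = 90.60%


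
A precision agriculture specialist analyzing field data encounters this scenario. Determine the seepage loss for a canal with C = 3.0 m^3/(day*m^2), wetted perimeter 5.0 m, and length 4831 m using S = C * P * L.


S = C * P * L
  = 3.0 * 5.0 * 4831
  = 72465 m^3/day


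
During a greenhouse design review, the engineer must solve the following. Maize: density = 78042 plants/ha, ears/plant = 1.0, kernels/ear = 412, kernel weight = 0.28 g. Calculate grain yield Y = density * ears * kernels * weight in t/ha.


Y = density * ears * kernels * kw
  = 78042 * 1.0 * 412 * 0.28 g/ha
  = 9002925.12 g/ha
  = 9002.93 kg/ha = 9.00 t/ha


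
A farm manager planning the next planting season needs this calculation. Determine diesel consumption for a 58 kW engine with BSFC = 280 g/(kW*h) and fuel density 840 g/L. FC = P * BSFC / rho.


FC = P * BSFC / rho_fuel
   = 58 * 280 / 840
   = 16240 / 840
   = 19.33 L/h


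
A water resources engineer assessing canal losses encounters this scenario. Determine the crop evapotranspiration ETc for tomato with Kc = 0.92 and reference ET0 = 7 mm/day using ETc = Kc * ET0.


ETc = Kc * ET0
    = 0.92 * 7
    = 6.44 mm/day


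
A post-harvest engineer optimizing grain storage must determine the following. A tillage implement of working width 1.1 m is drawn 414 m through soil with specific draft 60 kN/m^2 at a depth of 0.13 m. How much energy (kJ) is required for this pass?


E = k * d * w * L
  = 60 * 0.13 * 1.1 * 414
  = 3552.12 kJ


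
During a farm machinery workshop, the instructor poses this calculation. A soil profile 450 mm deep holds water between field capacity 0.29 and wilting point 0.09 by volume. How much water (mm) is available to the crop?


AW = (FC - WP) * D
   = (0.29 - 0.09) * 450
   = 0.20 * 450
   = 90 mm


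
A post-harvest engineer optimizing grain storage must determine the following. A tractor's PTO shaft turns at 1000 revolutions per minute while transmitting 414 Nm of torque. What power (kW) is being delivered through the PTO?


P = 2*pi*n*T / 60000
  = 2*pi * 1000 * 414 / 60000
  = 2601238.72 / 60000
  = 43.35 kW


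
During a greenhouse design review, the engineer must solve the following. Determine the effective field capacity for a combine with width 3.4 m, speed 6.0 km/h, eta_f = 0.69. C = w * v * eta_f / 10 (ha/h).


C = w * v * eta_f / 10
  = 3.4 * 6.0 * 0.69 / 10
  = 14.08 / 10
  = 1.41 ha/h


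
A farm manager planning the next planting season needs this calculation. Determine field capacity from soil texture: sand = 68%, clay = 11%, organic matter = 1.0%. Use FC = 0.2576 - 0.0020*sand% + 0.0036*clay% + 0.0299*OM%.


FC = 0.2576 - 0.0020*68 + 0.0036*11 + 0.0299*1.0
   = 0.2576 - 0.1360 + 0.0396 + 0.0299
   = 0.1911


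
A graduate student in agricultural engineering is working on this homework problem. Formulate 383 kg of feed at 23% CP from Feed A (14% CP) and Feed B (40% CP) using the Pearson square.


parts_A = CP_b - target = 40 - 23 = 17
parts_B = target - CP_a = 23 - 14 = 9
total_parts = 17 + 9 = 26
Feed A = 383 * 17 / 26 = 250.42 kg
Feed B = 383 * 9 / 26 = 132.58 kg

250.42 kg


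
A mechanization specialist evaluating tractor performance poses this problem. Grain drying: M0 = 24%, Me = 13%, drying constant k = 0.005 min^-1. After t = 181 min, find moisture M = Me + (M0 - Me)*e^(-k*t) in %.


M = Me + (M0 - Me) * e^(-k*t)
  = 13 + (24 - 13) * e^(-0.005*181)
  = 13 + 11 * e^(-0.905)
  = 13 + 11 * 0.40454
  = 13 + 4.4500
  = 17.45%


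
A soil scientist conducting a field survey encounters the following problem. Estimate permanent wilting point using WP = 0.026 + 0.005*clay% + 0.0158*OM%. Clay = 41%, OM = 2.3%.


WP = 0.026 + 0.005*41 + 0.0158*2.3
   = 0.026 + 0.2050 + 0.0363
   = 0.2673


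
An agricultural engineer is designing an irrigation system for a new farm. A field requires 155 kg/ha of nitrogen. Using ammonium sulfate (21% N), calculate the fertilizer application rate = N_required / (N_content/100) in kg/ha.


Rate = N_required / (N_content / 100)
     = 155 / (21 / 100)
     = 155 / 0.21
     = 738.10 kg/ha


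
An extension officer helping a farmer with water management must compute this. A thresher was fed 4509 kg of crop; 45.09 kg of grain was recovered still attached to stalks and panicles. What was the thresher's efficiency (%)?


eta = (total - unthreshed) / total * 100
    = (4509 - 45.09) / 4509 * 100
    = 4463.91 / 4509 * 100
    = 99%


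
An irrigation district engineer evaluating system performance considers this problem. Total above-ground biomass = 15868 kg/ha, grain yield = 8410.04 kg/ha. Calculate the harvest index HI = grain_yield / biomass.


HI = grain_yield / biomass
   = 8410.04 / 15868
   = 0.53


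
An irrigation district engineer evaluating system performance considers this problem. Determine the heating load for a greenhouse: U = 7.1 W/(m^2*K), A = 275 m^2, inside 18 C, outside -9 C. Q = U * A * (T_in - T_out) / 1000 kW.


dT = 18 - (-9) = 27 K
Q = U * A * dT
  = 7.1 * 275 * 27
  = 52717.50 W = 52.72 kW


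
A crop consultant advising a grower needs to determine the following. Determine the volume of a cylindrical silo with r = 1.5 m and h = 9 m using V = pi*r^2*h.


V = pi * r^2 * h
  = pi * 1.5^2 * 9
  = pi * 2.25 * 9
  = 63.62 m^3


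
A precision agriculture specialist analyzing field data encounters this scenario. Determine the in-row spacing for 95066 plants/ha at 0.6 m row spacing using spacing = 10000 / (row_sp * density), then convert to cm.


spacing = 10000 / (row_sp * density)
        = 10000 / (0.6 * 95066)
        = 10000 / 57039.60
        = 0.17532 m = 17.53 cm


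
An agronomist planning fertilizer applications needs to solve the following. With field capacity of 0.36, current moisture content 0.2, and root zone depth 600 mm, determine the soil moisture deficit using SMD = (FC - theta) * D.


SMD = (FC - theta) * D
    = (0.36 - 0.2) * 600
    = 0.160 * 600
    = 96 mm


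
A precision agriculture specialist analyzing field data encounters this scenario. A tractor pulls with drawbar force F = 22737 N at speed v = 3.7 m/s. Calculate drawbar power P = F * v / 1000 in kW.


P = F * v / 1000
  = 22737 * 3.7 / 1000
  = 84126.90 / 1000
  = 84.13 kW


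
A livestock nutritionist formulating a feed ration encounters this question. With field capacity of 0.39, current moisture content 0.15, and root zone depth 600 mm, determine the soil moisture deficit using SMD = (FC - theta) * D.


SMD = (FC - theta) * D
    = (0.39 - 0.15) * 600
    = 0.240 * 600
    = 144 mm


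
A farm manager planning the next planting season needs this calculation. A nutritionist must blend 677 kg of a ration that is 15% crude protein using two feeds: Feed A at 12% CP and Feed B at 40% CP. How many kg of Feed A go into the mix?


parts_A = CP_b - target = 40 - 15 = 25
parts_B = target - CP_a = 15 - 12 = 3
total_parts = 25 + 3 = 28
Feed A = 677 * 25 / 28 = 604.46 kg
Feed B = 677 * 3 / 28 = 72.54 kg

604.46 kg


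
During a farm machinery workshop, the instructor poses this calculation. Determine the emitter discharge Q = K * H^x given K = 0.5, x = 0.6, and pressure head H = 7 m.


Q = K * H^x
  = 0.5 * 7^0.6
  = 0.5 * 3.2141
  = 1.61 L/h


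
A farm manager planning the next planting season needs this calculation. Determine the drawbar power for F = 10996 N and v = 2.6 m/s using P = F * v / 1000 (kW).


P = F * v / 1000
  = 10996 * 2.6 / 1000
  = 28589.60 / 1000
  = 28.59 kW


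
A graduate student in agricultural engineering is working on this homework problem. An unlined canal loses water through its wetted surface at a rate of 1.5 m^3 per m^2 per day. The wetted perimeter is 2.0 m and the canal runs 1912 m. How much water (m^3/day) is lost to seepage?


S = C * P * L
  = 1.5 * 2.0 * 1912
  = 5736 m^3/day


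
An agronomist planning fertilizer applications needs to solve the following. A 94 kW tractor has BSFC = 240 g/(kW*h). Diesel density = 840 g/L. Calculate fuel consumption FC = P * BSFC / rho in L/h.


FC = P * BSFC / rho_fuel
   = 94 * 240 / 840
   = 22560 / 840
   = 26.86 L/h


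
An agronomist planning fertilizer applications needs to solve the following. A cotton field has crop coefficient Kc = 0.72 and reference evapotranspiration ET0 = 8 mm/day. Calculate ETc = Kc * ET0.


ETc = Kc * ET0
    = 0.72 * 8
    = 5.76 mm/day


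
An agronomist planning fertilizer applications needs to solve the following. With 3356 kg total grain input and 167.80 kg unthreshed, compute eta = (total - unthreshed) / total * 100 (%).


eta = (total - unthreshed) / total * 100
    = (3356 - 167.80) / 3356 * 100
    = 3188.20 / 3356 * 100
    = 95%


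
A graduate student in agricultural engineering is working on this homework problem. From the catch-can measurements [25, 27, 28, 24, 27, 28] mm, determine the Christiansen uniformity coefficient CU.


xbar = 159 / 6 = 26.500
sum|xi - xbar| = 8
CU = 100 * (1 - 8 / (6 * 26.500))
   = 100 * (1 - 0.0503)
   = 94.97%


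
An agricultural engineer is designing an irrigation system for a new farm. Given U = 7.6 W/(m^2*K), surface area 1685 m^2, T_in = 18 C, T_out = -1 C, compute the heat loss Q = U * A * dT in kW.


dT = 18 - (-1) = 19 K
Q = U * A * dT
  = 7.6 * 1685 * 19
  = 243314 W = 243.31 kW


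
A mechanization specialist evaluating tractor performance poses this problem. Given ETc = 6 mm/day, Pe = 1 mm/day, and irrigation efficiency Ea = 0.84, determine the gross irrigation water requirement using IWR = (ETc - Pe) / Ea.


IWR = (ETc - Pe) / Ea
    = (6 - 1) / 0.84
    = 5 / 0.84
    = 5.95 mm/day


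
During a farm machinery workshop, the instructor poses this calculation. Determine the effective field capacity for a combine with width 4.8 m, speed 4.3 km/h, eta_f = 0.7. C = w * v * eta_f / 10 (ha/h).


C = w * v * eta_f / 10
  = 4.8 * 4.3 * 0.7 / 10
  = 14.45 / 10
  = 1.44 ha/h


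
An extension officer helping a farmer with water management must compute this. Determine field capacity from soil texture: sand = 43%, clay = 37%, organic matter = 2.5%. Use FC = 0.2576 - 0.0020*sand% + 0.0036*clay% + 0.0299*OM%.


FC = 0.2576 - 0.0020*43 + 0.0036*37 + 0.0299*2.5
   = 0.2576 - 0.0860 + 0.1332 + 0.0748
   = 0.3796


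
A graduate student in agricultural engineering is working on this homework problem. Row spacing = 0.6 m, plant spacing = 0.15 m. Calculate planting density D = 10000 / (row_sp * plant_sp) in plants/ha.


D = 10000 / (row_sp * plant_sp)
  = 10000 / (0.6 * 0.15)
  = 10000 / 0.0900
  = 111111.11 plants/ha


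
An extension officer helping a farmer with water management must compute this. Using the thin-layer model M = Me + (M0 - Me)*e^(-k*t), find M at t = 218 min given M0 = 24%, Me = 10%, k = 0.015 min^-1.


M = Me + (M0 - Me) * e^(-k*t)
  = 10 + (24 - 10) * e^(-0.015*218)
  = 10 + 14 * e^(-3.270)
  = 10 + 14 * 0.03801
  = 10 + 0.5321
  = 10.53%


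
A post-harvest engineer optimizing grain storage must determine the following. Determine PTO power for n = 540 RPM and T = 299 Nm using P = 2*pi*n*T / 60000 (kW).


P = 2*pi*n*T / 60000
  = 2*pi * 540 * 299 / 60000
  = 1014483.10 / 60000
  = 16.91 kW


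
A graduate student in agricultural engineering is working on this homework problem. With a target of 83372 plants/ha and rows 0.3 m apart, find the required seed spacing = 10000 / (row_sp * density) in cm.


spacing = 10000 / (row_sp * density)
        = 10000 / (0.3 * 83372)
        = 10000 / 25011.60
        = 0.39981 m = 39.98 cm


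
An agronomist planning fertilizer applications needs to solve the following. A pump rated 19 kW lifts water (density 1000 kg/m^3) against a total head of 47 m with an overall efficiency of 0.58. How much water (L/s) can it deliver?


Q = (P * 1000 * eta) / (rho * g * H)
  = (19 * 1000 * 0.58) / (1000 * 9.81 * 47)
  = 11020 / 461070
  = 0.02390 m^3/s = 23.90 L/s


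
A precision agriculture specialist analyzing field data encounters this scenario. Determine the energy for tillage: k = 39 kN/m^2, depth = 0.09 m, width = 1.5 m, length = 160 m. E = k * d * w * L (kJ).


E = k * d * w * L
  = 39 * 0.09 * 1.5 * 160
  = 842.40 kJ


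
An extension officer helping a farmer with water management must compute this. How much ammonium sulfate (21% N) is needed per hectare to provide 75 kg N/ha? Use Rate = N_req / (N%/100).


Rate = N_required / (N_content / 100)
     = 75 / (21 / 100)
     = 75 / 0.21
     = 357.14 kg/ha


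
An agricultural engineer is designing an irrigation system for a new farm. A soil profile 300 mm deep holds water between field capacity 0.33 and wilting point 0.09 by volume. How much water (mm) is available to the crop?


AW = (FC - WP) * D
   = (0.33 - 0.09) * 300
   = 0.24 * 300
   = 72 mm


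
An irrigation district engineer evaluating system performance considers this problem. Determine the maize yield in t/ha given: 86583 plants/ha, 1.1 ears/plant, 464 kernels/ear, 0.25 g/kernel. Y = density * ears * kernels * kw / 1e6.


Y = density * ears * kernels * kw
  = 86583 * 1.1 * 464 * 0.25 g/ha
  = 11047990.80 g/ha
  = 11047.99 kg/ha = 11.05 t/ha


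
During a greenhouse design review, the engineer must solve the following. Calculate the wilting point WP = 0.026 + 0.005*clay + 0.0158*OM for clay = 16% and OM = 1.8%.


WP = 0.026 + 0.005*16 + 0.0158*1.8
   = 0.026 + 0.0800 + 0.0284
   = 0.1344


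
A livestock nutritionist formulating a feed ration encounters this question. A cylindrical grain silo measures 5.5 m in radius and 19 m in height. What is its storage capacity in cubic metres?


V = pi * r^2 * h
  = pi * 5.5^2 * 19
  = pi * 30.25 * 19
  = 1805.63 m^3


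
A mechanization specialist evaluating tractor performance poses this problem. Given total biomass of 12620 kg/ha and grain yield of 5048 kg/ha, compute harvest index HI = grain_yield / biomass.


HI = grain_yield / biomass
   = 5048 / 12620
   = 0.40


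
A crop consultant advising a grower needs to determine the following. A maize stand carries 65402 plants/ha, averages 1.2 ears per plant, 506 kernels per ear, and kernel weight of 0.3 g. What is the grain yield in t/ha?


Y = density * ears * kernels * kw
  = 65402 * 1.2 * 506 * 0.3 g/ha
  = 11913628.32 g/ha
  = 11913.63 kg/ha = 11.91 t/ha


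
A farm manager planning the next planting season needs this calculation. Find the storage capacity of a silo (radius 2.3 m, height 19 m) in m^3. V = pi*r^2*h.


V = pi * r^2 * h
  = pi * 2.3^2 * 19
  = pi * 5.29 * 19
  = 315.76 m^3


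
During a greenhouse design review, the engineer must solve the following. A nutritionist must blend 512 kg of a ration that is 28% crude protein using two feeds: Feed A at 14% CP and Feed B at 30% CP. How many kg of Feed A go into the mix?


parts_A = CP_b - target = 30 - 28 = 2
parts_B = target - CP_a = 28 - 14 = 14
total_parts = 2 + 14 = 16
Feed A = 512 * 2 / 16 = 64 kg
Feed B = 512 * 14 / 16 = 448 kg

64 kg


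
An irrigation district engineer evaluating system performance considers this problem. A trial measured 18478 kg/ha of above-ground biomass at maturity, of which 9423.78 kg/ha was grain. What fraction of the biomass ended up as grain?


HI = grain_yield / biomass
   = 9423.78 / 18478
   = 0.51


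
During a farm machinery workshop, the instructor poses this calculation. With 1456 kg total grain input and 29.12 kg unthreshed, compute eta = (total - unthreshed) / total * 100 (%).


eta = (total - unthreshed) / total * 100
    = (1456 - 29.12) / 1456 * 100
    = 1426.88 / 1456 * 100
    = 98%


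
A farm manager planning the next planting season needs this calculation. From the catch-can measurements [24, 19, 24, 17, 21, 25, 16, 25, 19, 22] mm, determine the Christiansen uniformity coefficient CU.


xbar = 212 / 10 = 21.200
sum|xi - xbar| = 28
CU = 100 * (1 - 28 / (10 * 21.200))
   = 100 * (1 - 0.1321)
   = 86.79%


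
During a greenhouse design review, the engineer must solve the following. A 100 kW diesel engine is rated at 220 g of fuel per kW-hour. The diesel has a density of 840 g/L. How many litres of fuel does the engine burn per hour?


FC = P * BSFC / rho_fuel
   = 100 * 220 / 840
   = 22000 / 840
   = 26.19 L/h


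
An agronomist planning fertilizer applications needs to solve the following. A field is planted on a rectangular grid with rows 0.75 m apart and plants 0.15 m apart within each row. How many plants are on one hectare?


D = 10000 / (row_sp * plant_sp)
  = 10000 / (0.75 * 0.15)
  = 10000 / 0.1125
  = 88888.89 plants/ha


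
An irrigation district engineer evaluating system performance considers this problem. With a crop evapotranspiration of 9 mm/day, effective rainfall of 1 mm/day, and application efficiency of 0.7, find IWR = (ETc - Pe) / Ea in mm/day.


IWR = (ETc - Pe) / Ea
    = (9 - 1) / 0.7
    = 8 / 0.7
    = 11.43 mm/day


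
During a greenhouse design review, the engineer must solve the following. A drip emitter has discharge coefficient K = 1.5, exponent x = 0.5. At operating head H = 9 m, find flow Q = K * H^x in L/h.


Q = K * H^x
  = 1.5 * 9^0.5
  = 1.5 * 3
  = 4.50 L/h


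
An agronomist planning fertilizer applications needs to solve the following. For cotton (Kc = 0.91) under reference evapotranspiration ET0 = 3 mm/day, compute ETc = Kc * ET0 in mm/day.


ETc = Kc * ET0
    = 0.91 * 3
    = 2.73 mm/day


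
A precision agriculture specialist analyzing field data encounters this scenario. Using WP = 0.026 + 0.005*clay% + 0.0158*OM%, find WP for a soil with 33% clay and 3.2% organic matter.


WP = 0.026 + 0.005*33 + 0.0158*3.2
   = 0.026 + 0.1650 + 0.0506
   = 0.2416


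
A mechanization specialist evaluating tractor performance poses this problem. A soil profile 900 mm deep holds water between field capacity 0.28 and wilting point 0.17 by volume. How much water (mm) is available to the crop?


AW = (FC - WP) * D
   = (0.28 - 0.17) * 900
   = 0.11 * 900
   = 99 mm


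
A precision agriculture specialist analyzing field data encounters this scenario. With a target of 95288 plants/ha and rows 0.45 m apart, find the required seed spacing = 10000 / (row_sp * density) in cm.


spacing = 10000 / (row_sp * density)
        = 10000 / (0.45 * 95288)
        = 10000 / 42879.60
        = 0.23321 m = 23.32 cm


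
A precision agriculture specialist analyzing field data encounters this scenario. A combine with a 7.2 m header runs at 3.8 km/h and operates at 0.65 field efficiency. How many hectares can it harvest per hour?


C = w * v * eta_f / 10
  = 7.2 * 3.8 * 0.65 / 10
  = 17.78 / 10
  = 1.78 ha/h


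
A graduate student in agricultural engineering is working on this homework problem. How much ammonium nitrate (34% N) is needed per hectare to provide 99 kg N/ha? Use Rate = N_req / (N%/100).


Rate = N_required / (N_content / 100)
     = 99 / (34 / 100)
     = 99 / 0.34
     = 291.18 kg/ha


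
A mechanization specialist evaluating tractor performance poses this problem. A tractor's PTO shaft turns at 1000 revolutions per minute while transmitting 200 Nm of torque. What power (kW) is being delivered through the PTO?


P = 2*pi*n*T / 60000
  = 2*pi * 1000 * 200 / 60000
  = 1256637.06 / 60000
  = 20.94 kW


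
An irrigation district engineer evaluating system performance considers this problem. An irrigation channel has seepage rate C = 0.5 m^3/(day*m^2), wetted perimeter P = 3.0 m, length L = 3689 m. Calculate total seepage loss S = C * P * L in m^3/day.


S = C * P * L
  = 0.5 * 3.0 * 3689
  = 5533.50 m^3/day


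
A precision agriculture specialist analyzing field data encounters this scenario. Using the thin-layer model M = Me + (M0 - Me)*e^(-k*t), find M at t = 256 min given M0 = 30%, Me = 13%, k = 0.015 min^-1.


M = Me + (M0 - Me) * e^(-k*t)
  = 13 + (30 - 13) * e^(-0.015*256)
  = 13 + 17 * e^(-3.840)
  = 13 + 17 * 0.02149
  = 13 + 0.3654
  = 13.37%


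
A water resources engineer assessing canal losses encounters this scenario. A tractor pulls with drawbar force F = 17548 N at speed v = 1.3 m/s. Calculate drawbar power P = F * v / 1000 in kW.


P = F * v / 1000
  = 17548 * 1.3 / 1000
  = 22812.40 / 1000
  = 22.81 kW


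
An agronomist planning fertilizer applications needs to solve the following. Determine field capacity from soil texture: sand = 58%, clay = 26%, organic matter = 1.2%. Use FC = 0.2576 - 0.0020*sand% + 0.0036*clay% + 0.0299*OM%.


FC = 0.2576 - 0.0020*58 + 0.0036*26 + 0.0299*1.2
   = 0.2576 - 0.1160 + 0.0936 + 0.0359
   = 0.2711


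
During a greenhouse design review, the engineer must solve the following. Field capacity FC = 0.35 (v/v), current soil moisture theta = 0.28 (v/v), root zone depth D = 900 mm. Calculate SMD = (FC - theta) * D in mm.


SMD = (FC - theta) * D
    = (0.35 - 0.28) * 900
    = 0.070 * 900
    = 63 mm


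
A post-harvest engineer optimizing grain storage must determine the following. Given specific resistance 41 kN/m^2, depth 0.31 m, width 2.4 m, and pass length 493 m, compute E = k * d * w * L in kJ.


E = k * d * w * L
  = 41 * 0.31 * 2.4 * 493
  = 15038.47 kJ


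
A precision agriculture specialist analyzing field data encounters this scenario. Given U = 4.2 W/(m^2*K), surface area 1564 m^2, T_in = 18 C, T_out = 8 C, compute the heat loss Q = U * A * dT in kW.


dT = 18 - (8) = 10 K
Q = U * A * dT
  = 4.2 * 1564 * 10
  = 65688 W = 65.69 kW


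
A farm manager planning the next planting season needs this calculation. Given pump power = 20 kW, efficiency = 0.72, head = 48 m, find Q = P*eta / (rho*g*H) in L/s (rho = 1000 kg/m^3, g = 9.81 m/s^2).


Q = (P * 1000 * eta) / (rho * g * H)
  = (20 * 1000 * 0.72) / (1000 * 9.81 * 48)
  = 14400 / 470880
  = 0.03058 m^3/s = 30.58 L/s


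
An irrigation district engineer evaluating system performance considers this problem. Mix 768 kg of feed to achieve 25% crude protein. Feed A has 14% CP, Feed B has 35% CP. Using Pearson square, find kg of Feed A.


parts_A = CP_b - target = 35 - 25 = 10
parts_B = target - CP_a = 25 - 14 = 11
total_parts = 10 + 11 = 21
Feed A = 768 * 10 / 21 = 365.71 kg
Feed B = 768 * 11 / 21 = 402.29 kg

365.71 kg


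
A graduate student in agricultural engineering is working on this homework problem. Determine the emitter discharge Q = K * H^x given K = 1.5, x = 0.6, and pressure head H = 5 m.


Q = K * H^x
  = 1.5 * 5^0.6
  = 1.5 * 2.6265
  = 3.94 L/h


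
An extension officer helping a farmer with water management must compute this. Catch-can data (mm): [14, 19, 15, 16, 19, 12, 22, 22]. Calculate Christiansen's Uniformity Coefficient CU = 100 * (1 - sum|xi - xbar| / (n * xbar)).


xbar = 139 / 8 = 17.375
sum|xi - xbar| = 25
CU = 100 * (1 - 25 / (8 * 17.375))
   = 100 * (1 - 0.1799)
   = 82.01%


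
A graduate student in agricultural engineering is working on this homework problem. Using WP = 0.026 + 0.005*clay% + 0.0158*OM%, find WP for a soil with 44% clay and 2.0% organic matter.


WP = 0.026 + 0.005*44 + 0.0158*2.0
   = 0.026 + 0.2200 + 0.0316
   = 0.2776


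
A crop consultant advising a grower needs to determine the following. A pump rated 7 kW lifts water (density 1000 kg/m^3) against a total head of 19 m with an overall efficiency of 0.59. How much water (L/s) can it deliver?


Q = (P * 1000 * eta) / (rho * g * H)
  = (7 * 1000 * 0.59) / (1000 * 9.81 * 19)
  = 4130 / 186390
  = 0.02216 m^3/s = 22.16 L/s


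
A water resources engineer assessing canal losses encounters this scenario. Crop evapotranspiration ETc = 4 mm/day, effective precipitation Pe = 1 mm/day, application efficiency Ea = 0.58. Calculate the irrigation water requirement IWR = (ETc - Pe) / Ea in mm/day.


IWR = (ETc - Pe) / Ea
    = (4 - 1) / 0.58
    = 3 / 0.58
    = 5.17 mm/day


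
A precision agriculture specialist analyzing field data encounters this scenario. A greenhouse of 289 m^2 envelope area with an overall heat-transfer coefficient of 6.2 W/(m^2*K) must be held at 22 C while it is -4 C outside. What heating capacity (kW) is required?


dT = 22 - (-4) = 26 K
Q = U * A * dT
  = 6.2 * 289 * 26
  = 46586.80 W = 46.59 kW


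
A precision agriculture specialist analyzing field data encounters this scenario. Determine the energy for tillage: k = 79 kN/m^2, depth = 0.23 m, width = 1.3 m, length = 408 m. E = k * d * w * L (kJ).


E = k * d * w * L
  = 79 * 0.23 * 1.3 * 408
  = 9637.37 kJ


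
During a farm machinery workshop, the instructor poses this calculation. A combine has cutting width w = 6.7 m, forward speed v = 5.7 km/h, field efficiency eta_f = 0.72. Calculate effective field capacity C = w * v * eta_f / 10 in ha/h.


C = w * v * eta_f / 10
  = 6.7 * 5.7 * 0.72 / 10
  = 27.50 / 10
  = 2.75 ha/h


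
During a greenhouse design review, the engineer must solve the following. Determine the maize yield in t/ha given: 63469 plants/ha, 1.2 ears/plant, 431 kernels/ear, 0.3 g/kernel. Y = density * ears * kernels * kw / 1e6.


Y = density * ears * kernels * kw
  = 63469 * 1.2 * 431 * 0.3 g/ha
  = 9847850.04 g/ha
  = 9847.85 kg/ha = 9.85 t/ha


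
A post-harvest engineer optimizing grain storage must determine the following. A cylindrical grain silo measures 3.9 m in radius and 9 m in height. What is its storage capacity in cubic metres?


V = pi * r^2 * h
  = pi * 3.9^2 * 9
  = pi * 15.21 * 9
  = 430.05 m^3


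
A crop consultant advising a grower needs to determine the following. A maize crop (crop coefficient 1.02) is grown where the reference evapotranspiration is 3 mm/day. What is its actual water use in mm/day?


ETc = Kc * ET0
    = 1.02 * 3
    = 3.06 mm/day


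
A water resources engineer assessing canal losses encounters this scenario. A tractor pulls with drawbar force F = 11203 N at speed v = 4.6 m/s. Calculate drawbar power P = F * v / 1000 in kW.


P = F * v / 1000
  = 11203 * 4.6 / 1000
  = 51533.80 / 1000
  = 51.53 kW


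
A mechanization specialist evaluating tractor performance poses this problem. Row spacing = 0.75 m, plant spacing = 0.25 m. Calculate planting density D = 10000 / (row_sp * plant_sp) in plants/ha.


D = 10000 / (row_sp * plant_sp)
  = 10000 / (0.75 * 0.25)
  = 10000 / 0.1875
  = 53333.33 plants/ha


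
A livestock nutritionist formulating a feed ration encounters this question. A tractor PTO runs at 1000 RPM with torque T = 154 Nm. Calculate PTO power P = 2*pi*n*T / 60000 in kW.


P = 2*pi*n*T / 60000
  = 2*pi * 1000 * 154 / 60000
  = 967610.54 / 60000
  = 16.13 kW


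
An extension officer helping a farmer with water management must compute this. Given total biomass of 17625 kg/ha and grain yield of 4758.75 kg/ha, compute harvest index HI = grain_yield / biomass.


HI = grain_yield / biomass
   = 4758.75 / 17625
   = 0.27


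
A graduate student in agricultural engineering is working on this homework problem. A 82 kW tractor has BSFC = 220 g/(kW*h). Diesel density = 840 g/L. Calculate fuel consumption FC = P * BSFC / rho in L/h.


FC = P * BSFC / rho_fuel
   = 82 * 220 / 840
   = 18040 / 840
   = 21.48 L/h


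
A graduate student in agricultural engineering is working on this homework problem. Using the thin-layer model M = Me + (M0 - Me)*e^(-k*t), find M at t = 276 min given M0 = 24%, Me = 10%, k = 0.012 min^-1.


M = Me + (M0 - Me) * e^(-k*t)
  = 10 + (24 - 10) * e^(-0.012*276)
  = 10 + 14 * e^(-3.312)
  = 10 + 14 * 0.03644
  = 10 + 0.5102
  = 10.51%


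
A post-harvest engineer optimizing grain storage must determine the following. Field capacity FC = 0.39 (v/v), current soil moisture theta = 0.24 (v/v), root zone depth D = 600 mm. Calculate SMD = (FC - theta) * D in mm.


SMD = (FC - theta) * D
    = (0.39 - 0.24) * 600
    = 0.150 * 600
    = 90 mm


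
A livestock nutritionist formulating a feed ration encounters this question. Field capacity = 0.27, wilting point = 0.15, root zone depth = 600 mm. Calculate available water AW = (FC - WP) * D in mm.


AW = (FC - WP) * D
   = (0.27 - 0.15) * 600
   = 0.12 * 600
   = 72 mm


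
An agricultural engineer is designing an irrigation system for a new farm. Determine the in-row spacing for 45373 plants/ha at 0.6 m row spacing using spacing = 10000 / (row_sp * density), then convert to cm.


spacing = 10000 / (row_sp * density)
        = 10000 / (0.6 * 45373)
        = 10000 / 27223.80
        = 0.36733 m = 36.73 cm


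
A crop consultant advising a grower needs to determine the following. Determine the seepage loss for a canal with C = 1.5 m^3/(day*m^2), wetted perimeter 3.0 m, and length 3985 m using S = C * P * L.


S = C * P * L
  = 1.5 * 3.0 * 3985
  = 17932.50 m^3/day


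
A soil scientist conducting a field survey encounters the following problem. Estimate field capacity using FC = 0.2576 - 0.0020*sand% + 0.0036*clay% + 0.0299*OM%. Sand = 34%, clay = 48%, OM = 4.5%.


FC = 0.2576 - 0.0020*34 + 0.0036*48 + 0.0299*4.5
   = 0.2576 - 0.0680 + 0.1728 + 0.1346
   = 0.4970


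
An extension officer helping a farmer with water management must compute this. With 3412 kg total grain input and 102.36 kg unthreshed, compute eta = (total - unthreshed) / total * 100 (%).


eta = (total - unthreshed) / total * 100
    = (3412 - 102.36) / 3412 * 100
    = 3309.64 / 3412 * 100
    = 97%


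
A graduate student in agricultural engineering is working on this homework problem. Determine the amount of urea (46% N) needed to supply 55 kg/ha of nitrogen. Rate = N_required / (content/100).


Rate = N_required / (N_content / 100)
     = 55 / (46 / 100)
     = 55 / 0.46
     = 119.57 kg/ha


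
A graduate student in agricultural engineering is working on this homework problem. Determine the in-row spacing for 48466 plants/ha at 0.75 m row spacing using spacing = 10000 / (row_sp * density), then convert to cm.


spacing = 10000 / (row_sp * density)
        = 10000 / (0.75 * 48466)
        = 10000 / 36349.50
        = 0.27511 m = 27.51 cm


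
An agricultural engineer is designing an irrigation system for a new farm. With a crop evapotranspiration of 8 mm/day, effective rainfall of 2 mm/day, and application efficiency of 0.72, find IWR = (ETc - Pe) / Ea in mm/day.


IWR = (ETc - Pe) / Ea
    = (8 - 2) / 0.72
    = 6 / 0.72
    = 8.33 mm/day


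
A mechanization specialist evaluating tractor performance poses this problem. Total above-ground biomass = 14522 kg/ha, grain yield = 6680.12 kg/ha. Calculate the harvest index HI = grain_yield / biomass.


HI = grain_yield / biomass
   = 6680.12 / 14522
   = 0.46


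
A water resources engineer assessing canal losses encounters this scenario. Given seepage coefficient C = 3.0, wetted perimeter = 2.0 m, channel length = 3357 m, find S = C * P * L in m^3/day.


S = C * P * L
  = 3.0 * 2.0 * 3357
  = 20142 m^3/day


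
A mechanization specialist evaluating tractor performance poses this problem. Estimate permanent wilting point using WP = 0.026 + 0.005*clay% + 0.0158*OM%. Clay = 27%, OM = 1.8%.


WP = 0.026 + 0.005*27 + 0.0158*1.8
   = 0.026 + 0.1350 + 0.0284
   = 0.1894


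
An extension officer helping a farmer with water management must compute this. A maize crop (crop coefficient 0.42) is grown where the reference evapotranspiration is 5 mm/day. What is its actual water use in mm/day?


ETc = Kc * ET0
    = 0.42 * 5
    = 2.10 mm/day


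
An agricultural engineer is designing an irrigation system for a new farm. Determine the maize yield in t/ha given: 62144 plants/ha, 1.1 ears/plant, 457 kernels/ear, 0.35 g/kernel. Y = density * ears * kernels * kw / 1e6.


Y = density * ears * kernels * kw
  = 62144 * 1.1 * 457 * 0.35 g/ha
  = 10933926.08 g/ha
  = 10933.93 kg/ha = 10.93 t/ha


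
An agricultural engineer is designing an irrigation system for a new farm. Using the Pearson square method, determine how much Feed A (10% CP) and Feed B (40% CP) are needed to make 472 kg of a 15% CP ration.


parts_A = CP_b - target = 40 - 15 = 25
parts_B = target - CP_a = 15 - 10 = 5
total_parts = 25 + 5 = 30
Feed A = 472 * 25 / 30 = 393.33 kg
Feed B = 472 * 5 / 30 = 78.67 kg

393.33 kg


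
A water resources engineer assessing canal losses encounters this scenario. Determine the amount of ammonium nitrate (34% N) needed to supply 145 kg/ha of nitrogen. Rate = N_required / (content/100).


Rate = N_required / (N_content / 100)
     = 145 / (34 / 100)
     = 145 / 0.34
     = 426.47 kg/ha


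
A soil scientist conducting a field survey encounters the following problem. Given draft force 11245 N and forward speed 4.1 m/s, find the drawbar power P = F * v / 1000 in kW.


P = F * v / 1000
  = 11245 * 4.1 / 1000
  = 46104.50 / 1000
  = 46.10 kW


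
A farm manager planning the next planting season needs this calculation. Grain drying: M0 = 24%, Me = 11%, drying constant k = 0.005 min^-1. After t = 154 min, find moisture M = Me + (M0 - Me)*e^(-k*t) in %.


M = Me + (M0 - Me) * e^(-k*t)
  = 11 + (24 - 11) * e^(-0.005*154)
  = 11 + 13 * e^(-0.770)
  = 11 + 13 * 0.46301
  = 11 + 6.0192
  = 17.02%


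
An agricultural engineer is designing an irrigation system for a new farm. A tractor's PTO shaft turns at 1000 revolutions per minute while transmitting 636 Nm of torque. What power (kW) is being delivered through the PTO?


P = 2*pi*n*T / 60000
  = 2*pi * 1000 * 636 / 60000
  = 3996105.86 / 60000
  = 66.60 kW


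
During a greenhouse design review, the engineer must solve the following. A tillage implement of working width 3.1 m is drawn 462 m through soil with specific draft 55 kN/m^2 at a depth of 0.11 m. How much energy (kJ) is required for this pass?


E = k * d * w * L
  = 55 * 0.11 * 3.1 * 462
  = 8664.81 kJ


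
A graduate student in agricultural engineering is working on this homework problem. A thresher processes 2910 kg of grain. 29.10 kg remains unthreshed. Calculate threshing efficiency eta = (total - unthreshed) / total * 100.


eta = (total - unthreshed) / total * 100
    = (2910 - 29.10) / 2910 * 100
    = 2880.90 / 2910 * 100
    = 99%


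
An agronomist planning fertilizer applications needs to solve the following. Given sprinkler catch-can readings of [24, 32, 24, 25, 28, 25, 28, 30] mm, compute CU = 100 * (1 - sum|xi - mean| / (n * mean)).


xbar = 216 / 8 = 27
sum|xi - xbar| = 20
CU = 100 * (1 - 20 / (8 * 27))
   = 100 * (1 - 0.0926)
   = 90.74%


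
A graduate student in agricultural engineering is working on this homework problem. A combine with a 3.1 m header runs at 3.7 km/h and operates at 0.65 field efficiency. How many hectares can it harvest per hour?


C = w * v * eta_f / 10
  = 3.1 * 3.7 * 0.65 / 10
  = 7.46 / 10
  = 0.75 ha/h


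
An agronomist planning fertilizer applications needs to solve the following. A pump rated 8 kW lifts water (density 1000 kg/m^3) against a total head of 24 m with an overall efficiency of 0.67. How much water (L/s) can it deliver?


Q = (P * 1000 * eta) / (rho * g * H)
  = (8 * 1000 * 0.67) / (1000 * 9.81 * 24)
  = 5360 / 235440
  = 0.02277 m^3/s = 22.77 L/s


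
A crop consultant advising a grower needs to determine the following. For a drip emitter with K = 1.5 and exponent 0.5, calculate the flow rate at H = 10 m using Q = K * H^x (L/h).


Q = K * H^x
  = 1.5 * 10^0.5
  = 1.5 * 3.1623
  = 4.74 L/h
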